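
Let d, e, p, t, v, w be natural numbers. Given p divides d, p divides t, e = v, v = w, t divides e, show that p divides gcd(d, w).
e = v and v = w, so e = w. Because p divides t and t divides e, p divides e. Since e = w, p divides w. Since p divides d, p divides gcd(d, w).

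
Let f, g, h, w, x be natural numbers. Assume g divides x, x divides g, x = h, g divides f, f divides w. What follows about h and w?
h divides w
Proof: From g divides x and x divides g, g = x. Since x = h, g = h. g divides f and f divides w, hence g divides w. g = h, so h divides w.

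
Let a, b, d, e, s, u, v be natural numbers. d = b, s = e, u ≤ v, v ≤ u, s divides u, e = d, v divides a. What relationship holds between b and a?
b divides a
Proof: Since e = d and d = b, e = b. Since u ≤ v and v ≤ u, u = v. s = e and s divides u, so e divides u. u = v, so e divides v. e = b, so b divides v. Since v divides a, b divides a.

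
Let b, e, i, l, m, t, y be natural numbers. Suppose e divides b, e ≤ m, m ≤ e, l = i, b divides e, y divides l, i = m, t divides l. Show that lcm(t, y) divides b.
Because l = i and i = m, l = m. m ≤ e and e ≤ m, therefore m = e. l = m, so l = e. Because e divides b and b divides e, e = b. l = e, so l = b. t divides l and y divides l, therefore lcm(t, y) divides l. Since l = b, lcm(t, y) divides b.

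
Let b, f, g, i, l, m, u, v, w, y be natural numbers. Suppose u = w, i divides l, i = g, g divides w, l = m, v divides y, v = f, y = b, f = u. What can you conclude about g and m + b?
g divides m + b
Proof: i = g and i divides l, therefore g divides l. Since l = m, g divides m. Since f = u and u = w, f = w. From y = b and v divides y, v divides b. v = f, so f divides b. Since f = w, w divides b. Since g divides w, g divides b. g divides m, so g divides m + b.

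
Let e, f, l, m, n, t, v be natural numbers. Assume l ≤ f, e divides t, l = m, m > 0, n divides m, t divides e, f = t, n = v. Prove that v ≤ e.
n = v and n divides m, so v divides m. m > 0, so v ≤ m. t divides e and e divides t, hence t = e. f = t, so f = e. From l = m and l ≤ f, m ≤ f. Since f = e, m ≤ e. Since v ≤ m, v ≤ e.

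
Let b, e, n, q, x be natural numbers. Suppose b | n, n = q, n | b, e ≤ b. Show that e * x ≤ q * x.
b | n and n | b, so b = n. n = q, so b = q. e ≤ b, so e ≤ q. Then e * x ≤ q * x.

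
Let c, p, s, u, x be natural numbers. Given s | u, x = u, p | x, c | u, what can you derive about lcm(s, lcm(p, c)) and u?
lcm(s, lcm(p, c)) | u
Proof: Since x = u and p | x, p | u. c | u, so lcm(p, c) | u. Since s | u, lcm(s, lcm(p, c)) | u.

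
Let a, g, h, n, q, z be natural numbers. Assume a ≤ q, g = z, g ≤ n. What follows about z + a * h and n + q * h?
z + a * h ≤ n + q * h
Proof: g = z and g ≤ n, so z ≤ n. Since a ≤ q, by multiplying by a non-negative, a * h ≤ q * h. z ≤ n, so z + a * h ≤ n + q * h.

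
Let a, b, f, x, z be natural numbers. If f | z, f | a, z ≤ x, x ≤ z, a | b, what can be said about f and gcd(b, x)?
f | gcd(b, x)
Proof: f | a and a | b, therefore f | b. z ≤ x and x ≤ z, therefore z = x. Since f | z, f | x. Since f | b, f | gcd(b, x).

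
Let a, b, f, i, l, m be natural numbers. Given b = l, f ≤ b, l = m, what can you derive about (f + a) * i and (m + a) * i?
(f + a) * i ≤ (m + a) * i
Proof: Since b = l and l = m, b = m. f ≤ b, so f ≤ m. Then f + a ≤ m + a. Then (f + a) * i ≤ (m + a) * i.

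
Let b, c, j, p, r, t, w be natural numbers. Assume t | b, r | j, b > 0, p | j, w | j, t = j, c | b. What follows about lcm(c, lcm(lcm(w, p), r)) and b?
lcm(c, lcm(lcm(w, p), r)) ≤ b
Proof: Because w | j and p | j, lcm(w, p) | j. Since r | j, lcm(lcm(w, p), r) | j. t = j and t | b, thus j | b. Since lcm(lcm(w, p), r) | j, lcm(lcm(w, p), r) | b. Since c | b, lcm(c, lcm(lcm(w, p), r)) | b. Since b > 0, lcm(c, lcm(lcm(w, p), r)) ≤ b.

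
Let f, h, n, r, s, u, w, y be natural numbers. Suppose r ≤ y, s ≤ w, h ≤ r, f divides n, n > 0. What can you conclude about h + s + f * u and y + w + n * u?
h + s + f * u ≤ y + w + n * u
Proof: h ≤ r and r ≤ y, so h ≤ y. Since f divides n and n > 0, f ≤ n. By multiplying by a non-negative, f * u ≤ n * u. From s ≤ w, s + f * u ≤ w + n * u. h ≤ y, so h + s + f * u ≤ y + w + n * u.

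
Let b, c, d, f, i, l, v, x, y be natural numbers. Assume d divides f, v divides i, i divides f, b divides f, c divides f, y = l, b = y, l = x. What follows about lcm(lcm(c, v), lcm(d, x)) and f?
lcm(lcm(c, v), lcm(d, x)) divides f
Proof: v divides i and i divides f, therefore v divides f. Because c divides f, lcm(c, v) divides f. b = y and y = l, therefore b = l. b divides f, so l divides f. Since l = x, x divides f. d divides f, so lcm(d, x) divides f. Since lcm(c, v) divides f, lcm(lcm(c, v), lcm(d, x)) divides f.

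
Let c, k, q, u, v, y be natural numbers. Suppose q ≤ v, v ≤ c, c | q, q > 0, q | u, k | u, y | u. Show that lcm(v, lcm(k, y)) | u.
From c | q and q > 0, c ≤ q. Since v ≤ c, v ≤ q. From q ≤ v, q = v. Since q | u, v | u. Because k | u and y | u, lcm(k, y) | u. Since v | u, lcm(v, lcm(k, y)) | u.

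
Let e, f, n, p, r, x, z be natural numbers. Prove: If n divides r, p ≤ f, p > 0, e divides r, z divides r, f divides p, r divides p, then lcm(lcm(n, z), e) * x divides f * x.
From f divides p and p > 0, f ≤ p. p ≤ f, so p = f. n divides r and z divides r, so lcm(n, z) divides r. e divides r, so lcm(lcm(n, z), e) divides r. From r divides p, lcm(lcm(n, z), e) divides p. Since p = f, lcm(lcm(n, z), e) divides f. Then lcm(lcm(n, z), e) * x divides f * x.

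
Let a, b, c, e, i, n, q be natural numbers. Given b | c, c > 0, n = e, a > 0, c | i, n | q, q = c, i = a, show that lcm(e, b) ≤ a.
Since q = c and n | q, n | c. n = e, so e | c. Since b | c, lcm(e, b) | c. c > 0, so lcm(e, b) ≤ c. i = a and c | i, thus c | a. a > 0, so c ≤ a. Since lcm(e, b) ≤ c, lcm(e, b) ≤ a.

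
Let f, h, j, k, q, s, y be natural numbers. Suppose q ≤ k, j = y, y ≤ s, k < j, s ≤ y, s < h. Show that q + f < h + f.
Since j = y and k < j, k < y. q ≤ k, so q < y. Since s ≤ y and y ≤ s, s = y. s < h, so y < h. q < y, so q < h. Then q + f < h + f.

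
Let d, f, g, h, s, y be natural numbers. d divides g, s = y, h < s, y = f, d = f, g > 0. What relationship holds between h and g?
h < g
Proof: Since s = y and y = f, s = f. Since h < s, h < f. d = f and d divides g, so f divides g. g > 0, so f ≤ g. Since h < f, h < g.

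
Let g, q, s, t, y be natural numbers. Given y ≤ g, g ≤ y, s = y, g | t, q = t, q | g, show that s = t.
y ≤ g and g ≤ y, thus y = g. Since s = y, s = g. Since q = t and q | g, t | g. Since g | t, g = t. s = g, so s = t.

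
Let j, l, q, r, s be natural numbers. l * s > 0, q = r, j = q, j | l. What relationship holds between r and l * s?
r ≤ l * s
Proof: j = q and j | l, thus q | l. From q = r, r | l. Then r | l * s. l * s > 0, so r ≤ l * s.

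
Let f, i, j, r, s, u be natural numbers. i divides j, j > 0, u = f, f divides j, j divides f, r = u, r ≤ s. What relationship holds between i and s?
i ≤ s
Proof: Since i divides j and j > 0, i ≤ j. f divides j and j divides f, therefore f = j. Since u = f, u = j. r = u and r ≤ s, so u ≤ s. u = j, so j ≤ s. i ≤ j, so i ≤ s.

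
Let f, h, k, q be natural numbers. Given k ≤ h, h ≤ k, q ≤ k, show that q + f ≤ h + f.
k ≤ h and h ≤ k, so k = h. Because q ≤ k, q ≤ h. Then q + f ≤ h + f.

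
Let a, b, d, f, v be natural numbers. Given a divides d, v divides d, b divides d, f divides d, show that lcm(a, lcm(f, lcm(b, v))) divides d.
Because b divides d and v divides d, lcm(b, v) divides d. Because f divides d, lcm(f, lcm(b, v)) divides d. a divides d, so lcm(a, lcm(f, lcm(b, v))) divides d.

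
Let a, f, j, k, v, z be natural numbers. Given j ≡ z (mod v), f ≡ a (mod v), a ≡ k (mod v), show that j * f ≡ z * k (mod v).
From f ≡ a (mod v) and a ≡ k (mod v), f ≡ k (mod v). Since j ≡ z (mod v), j * f ≡ z * k (mod v).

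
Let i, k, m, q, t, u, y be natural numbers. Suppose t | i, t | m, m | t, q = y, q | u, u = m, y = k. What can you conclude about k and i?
k | i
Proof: From u = m and q | u, q | m. q = y, so y | m. t | m and m | t, so t = m. Because t | i, m | i. Since y | m, y | i. y = k, so k | i.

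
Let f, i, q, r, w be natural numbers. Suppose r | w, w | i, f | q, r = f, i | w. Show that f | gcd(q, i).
w | i and i | w, thus w = i. r = f and r | w, therefore f | w. w = i, so f | i. f | q, so f | gcd(q, i).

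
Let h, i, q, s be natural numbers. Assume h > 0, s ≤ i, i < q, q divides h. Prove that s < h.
From s ≤ i and i < q, s < q. q divides h and h > 0, thus q ≤ h. Since s < q, s < h.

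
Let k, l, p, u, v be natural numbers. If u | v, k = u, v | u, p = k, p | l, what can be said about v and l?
v | l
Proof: Since u | v and v | u, u = v. Since p = k and k = u, p = u. Since p | l, u | l. Since u = v, v | l.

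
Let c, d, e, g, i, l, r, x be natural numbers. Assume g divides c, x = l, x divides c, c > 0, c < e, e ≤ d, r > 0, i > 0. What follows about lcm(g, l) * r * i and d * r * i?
lcm(g, l) * r * i < d * r * i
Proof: x = l and x divides c, thus l divides c. g divides c, so lcm(g, l) divides c. c > 0, so lcm(g, l) ≤ c. c < e and e ≤ d, hence c < d. lcm(g, l) ≤ c, so lcm(g, l) < d. Since r > 0, by multiplying by a positive, lcm(g, l) * r < d * r. Since i > 0, by multiplying by a positive, lcm(g, l) * r * i < d * r * i.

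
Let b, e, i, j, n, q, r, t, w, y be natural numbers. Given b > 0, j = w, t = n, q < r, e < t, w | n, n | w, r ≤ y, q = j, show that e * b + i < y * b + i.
n | w and w | n, thus n = w. t = n and e < t, so e < n. Since n = w, e < w. From q = j and j = w, q = w. Since q < r, w < r. r ≤ y, so w < y. e < w, so e < y. Since b > 0, e * b < y * b. Then e * b + i < y * b + i.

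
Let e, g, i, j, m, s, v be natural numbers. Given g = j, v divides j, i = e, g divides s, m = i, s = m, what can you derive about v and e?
v divides e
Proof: s = m and m = i, hence s = i. g = j and g divides s, so j divides s. From s = i, j divides i. Because i = e, j divides e. Since v divides j, v divides e.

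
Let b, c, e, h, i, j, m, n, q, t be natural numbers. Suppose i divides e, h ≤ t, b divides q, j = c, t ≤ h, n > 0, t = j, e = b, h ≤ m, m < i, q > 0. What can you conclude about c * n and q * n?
c * n < q * n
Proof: h ≤ t and t ≤ h, so h = t. Because t = j and j = c, t = c. h = t, so h = c. Because h ≤ m and m < i, h < i. Because e = b and i divides e, i divides b. Because b divides q, i divides q. From q > 0, i ≤ q. h < i, so h < q. Since h = c, c < q. Since n > 0, by multiplying by a positive, c * n < q * n.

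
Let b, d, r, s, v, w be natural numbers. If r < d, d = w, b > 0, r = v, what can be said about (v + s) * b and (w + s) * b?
(v + s) * b < (w + s) * b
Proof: From r = v and r < d, v < d. d = w, so v < w. Then v + s < w + s. b > 0, so (v + s) * b < (w + s) * b.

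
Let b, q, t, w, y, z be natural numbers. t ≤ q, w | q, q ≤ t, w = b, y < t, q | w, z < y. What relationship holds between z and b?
z < b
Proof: From t ≤ q and q ≤ t, t = q. q | w and w | q, therefore q = w. Since t = q, t = w. w = b, so t = b. z < y and y < t, thus z < t. t = b, so z < b.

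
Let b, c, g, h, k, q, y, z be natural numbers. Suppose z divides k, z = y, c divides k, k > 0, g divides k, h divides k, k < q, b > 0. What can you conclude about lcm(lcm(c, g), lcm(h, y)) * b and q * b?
lcm(lcm(c, g), lcm(h, y)) * b < q * b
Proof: c divides k and g divides k, hence lcm(c, g) divides k. z = y and z divides k, so y divides k. Since h divides k, lcm(h, y) divides k. lcm(c, g) divides k, so lcm(lcm(c, g), lcm(h, y)) divides k. From k > 0, lcm(lcm(c, g), lcm(h, y)) ≤ k. Since k < q, lcm(lcm(c, g), lcm(h, y)) < q. Since b > 0, by multiplying by a positive, lcm(lcm(c, g), lcm(h, y)) * b < q * b.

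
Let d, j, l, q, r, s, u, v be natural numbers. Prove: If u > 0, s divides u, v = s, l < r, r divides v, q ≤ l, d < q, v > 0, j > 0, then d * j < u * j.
q ≤ l and l < r, thus q < r. r divides v and v > 0, so r ≤ v. v = s, so r ≤ s. q < r, so q < s. s divides u and u > 0, thus s ≤ u. From q < s, q < u. d < q, so d < u. From j > 0, by multiplying by a positive, d * j < u * j.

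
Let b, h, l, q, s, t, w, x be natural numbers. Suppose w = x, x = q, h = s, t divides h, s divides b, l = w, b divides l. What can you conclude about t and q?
t divides q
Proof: w = x and x = q, hence w = q. h = s and t divides h, thus t divides s. s divides b, so t divides b. l = w and b divides l, therefore b divides w. Since t divides b, t divides w. w = q, so t divides q.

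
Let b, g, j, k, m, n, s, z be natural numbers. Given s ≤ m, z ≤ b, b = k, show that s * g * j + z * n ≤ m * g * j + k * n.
Since s ≤ m, s * g ≤ m * g. Then s * g * j ≤ m * g * j. b = k and z ≤ b, so z ≤ k. Then z * n ≤ k * n. Since s * g * j ≤ m * g * j, s * g * j + z * n ≤ m * g * j + k * n.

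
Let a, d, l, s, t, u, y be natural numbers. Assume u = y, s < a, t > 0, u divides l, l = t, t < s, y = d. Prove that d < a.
Since u = y and y = d, u = d. From l = t and u divides l, u divides t. Since u = d, d divides t. t > 0, so d ≤ t. t < s and s < a, therefore t < a. From d ≤ t, d < a.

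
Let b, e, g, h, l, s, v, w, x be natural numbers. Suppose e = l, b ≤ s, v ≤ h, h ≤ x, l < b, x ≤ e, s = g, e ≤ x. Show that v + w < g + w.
From x ≤ e and e ≤ x, x = e. Since e = l, x = l. Since h ≤ x, h ≤ l. Because v ≤ h, v ≤ l. From l < b and b ≤ s, l < s. v ≤ l, so v < s. s = g, so v < g. Then v + w < g + w.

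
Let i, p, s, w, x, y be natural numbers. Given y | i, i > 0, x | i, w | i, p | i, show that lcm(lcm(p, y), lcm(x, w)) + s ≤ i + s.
p | i and y | i, therefore lcm(p, y) | i. Since x | i and w | i, lcm(x, w) | i. lcm(p, y) | i, so lcm(lcm(p, y), lcm(x, w)) | i. Since i > 0, lcm(lcm(p, y), lcm(x, w)) ≤ i. Then lcm(lcm(p, y), lcm(x, w)) + s ≤ i + s.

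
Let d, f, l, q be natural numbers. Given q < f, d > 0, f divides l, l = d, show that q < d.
l = d and f divides l, thus f divides d. Since d > 0, f ≤ d. q < f, so q < d.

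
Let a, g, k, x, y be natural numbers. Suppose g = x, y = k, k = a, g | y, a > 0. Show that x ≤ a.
From y = k and k = a, y = a. g | y, so g | a. Because g = x, x | a. Since a > 0, x ≤ a.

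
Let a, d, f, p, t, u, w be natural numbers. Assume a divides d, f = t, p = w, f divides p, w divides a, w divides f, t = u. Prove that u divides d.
f = t and t = u, so f = u. Because p = w and f divides p, f divides w. Since w divides f, w = f. w divides a and a divides d, therefore w divides d. w = f, so f divides d. f = u, so u divides d.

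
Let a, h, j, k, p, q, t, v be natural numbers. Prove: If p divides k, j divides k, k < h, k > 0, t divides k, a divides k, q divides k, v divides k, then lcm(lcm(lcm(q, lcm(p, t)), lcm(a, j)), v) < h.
p divides k and t divides k, so lcm(p, t) divides k. q divides k, so lcm(q, lcm(p, t)) divides k. a divides k and j divides k, hence lcm(a, j) divides k. lcm(q, lcm(p, t)) divides k, so lcm(lcm(q, lcm(p, t)), lcm(a, j)) divides k. v divides k, so lcm(lcm(lcm(q, lcm(p, t)), lcm(a, j)), v) divides k. Since k > 0, lcm(lcm(lcm(q, lcm(p, t)), lcm(a, j)), v) ≤ k. k < h, so lcm(lcm(lcm(q, lcm(p, t)), lcm(a, j)), v) < h.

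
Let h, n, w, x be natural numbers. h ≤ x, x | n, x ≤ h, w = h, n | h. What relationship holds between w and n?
w = n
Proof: Because x ≤ h and h ≤ x, x = h. x | n, so h | n. Since n | h, h = n. Because w = h, w = n.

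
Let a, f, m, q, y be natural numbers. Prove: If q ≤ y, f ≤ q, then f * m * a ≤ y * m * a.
f ≤ q and q ≤ y, so f ≤ y. Then f * m ≤ y * m. Then f * m * a ≤ y * m * a.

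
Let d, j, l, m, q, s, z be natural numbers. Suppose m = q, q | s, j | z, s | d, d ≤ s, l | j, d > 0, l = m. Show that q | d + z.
From s | d and d > 0, s ≤ d. Since d ≤ s, s = d. Because q | s, q | d. l = m and l | j, thus m | j. Since j | z, m | z. m = q, so q | z. q | d, so q | d + z.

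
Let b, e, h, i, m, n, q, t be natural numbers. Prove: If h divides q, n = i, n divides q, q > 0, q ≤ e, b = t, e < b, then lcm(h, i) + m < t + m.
n = i and n divides q, therefore i divides q. h divides q, so lcm(h, i) divides q. q > 0, so lcm(h, i) ≤ q. Because b = t and e < b, e < t. q ≤ e, so q < t. lcm(h, i) ≤ q, so lcm(h, i) < t. Then lcm(h, i) + m < t + m.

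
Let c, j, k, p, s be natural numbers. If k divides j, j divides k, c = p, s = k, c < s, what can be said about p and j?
p < j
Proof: k divides j and j divides k, so k = j. s = k and c < s, therefore c < k. c = p, so p < k. k = j, so p < j.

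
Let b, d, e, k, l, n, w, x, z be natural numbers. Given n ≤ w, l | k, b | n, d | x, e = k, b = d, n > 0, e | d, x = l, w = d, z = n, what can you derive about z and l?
z = l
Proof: Since w = d and n ≤ w, n ≤ d. b = d and b | n, thus d | n. Since n > 0, d ≤ n. From n ≤ d, n = d. z = n, so z = d. From x = l and d | x, d | l. Since e = k and e | d, k | d. Since l | k, l | d. d | l, so d = l. z = d, so z = l.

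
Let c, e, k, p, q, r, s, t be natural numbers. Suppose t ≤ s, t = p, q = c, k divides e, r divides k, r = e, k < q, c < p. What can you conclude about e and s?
e < s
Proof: From r = e and r divides k, e divides k. Since k divides e, k = e. Since q = c and k < q, k < c. Because t = p and t ≤ s, p ≤ s. Since c < p, c < s. k < c, so k < s. Since k = e, e < s.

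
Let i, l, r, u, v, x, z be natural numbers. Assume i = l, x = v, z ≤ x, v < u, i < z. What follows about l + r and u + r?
l + r < u + r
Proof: i = l and i < z, hence l < z. Since z ≤ x, l < x. x = v, so l < v. v < u, so l < u. Then l + r < u + r.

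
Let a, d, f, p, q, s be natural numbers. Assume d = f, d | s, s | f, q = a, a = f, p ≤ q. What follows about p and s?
p ≤ s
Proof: d = f and d | s, so f | s. Since s | f, f = s. Because q = a and a = f, q = f. p ≤ q, so p ≤ f. f = s, so p ≤ s.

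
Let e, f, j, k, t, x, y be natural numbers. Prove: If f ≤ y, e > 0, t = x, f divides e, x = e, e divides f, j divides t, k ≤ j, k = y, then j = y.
Since t = x and x = e, t = e. j divides t, so j divides e. Since e > 0, j ≤ e. Because f divides e and e divides f, f = e. Since f ≤ y, e ≤ y. Since j ≤ e, j ≤ y. Because k = y and k ≤ j, y ≤ j. Because j ≤ y, j = y.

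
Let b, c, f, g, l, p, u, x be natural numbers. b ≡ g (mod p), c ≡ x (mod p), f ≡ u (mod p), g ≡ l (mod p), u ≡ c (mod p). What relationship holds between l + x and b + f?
l + x ≡ b + f (mod p)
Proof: b ≡ g (mod p) and g ≡ l (mod p), hence b ≡ l (mod p). f ≡ u (mod p) and u ≡ c (mod p), therefore f ≡ c (mod p). c ≡ x (mod p), so f ≡ x (mod p). Since b ≡ l (mod p), b + f ≡ l + x (mod p). Then l + x ≡ b + f (mod p).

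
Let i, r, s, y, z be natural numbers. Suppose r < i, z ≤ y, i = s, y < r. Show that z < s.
i = s and r < i, hence r < s. Because y < r, y < s. Since z ≤ y, z < s.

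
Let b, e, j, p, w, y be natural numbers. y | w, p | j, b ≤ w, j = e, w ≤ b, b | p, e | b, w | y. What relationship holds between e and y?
e = y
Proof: b | p and p | j, thus b | j. j = e, so b | e. e | b, so e = b. From b ≤ w and w ≤ b, b = w. Since e = b, e = w. Because w | y and y | w, w = y. Since e = w, e = y.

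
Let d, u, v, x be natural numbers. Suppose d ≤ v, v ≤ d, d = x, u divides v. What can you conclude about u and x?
u divides x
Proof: Since v ≤ d and d ≤ v, v = d. Since d = x, v = x. u divides v, so u divides x.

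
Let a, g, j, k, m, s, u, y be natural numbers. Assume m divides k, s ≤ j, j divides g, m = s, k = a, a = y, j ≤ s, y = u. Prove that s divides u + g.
From k = a and a = y, k = y. y = u, so k = u. m = s and m divides k, hence s divides k. Since k = u, s divides u. Because j ≤ s and s ≤ j, j = s. Since j divides g, s divides g. Since s divides u, s divides u + g.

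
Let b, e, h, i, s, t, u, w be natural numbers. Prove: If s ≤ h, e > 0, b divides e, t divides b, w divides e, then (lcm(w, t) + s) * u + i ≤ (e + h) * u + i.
t divides b and b divides e, thus t divides e. From w divides e, lcm(w, t) divides e. Since e > 0, lcm(w, t) ≤ e. s ≤ h, so lcm(w, t) + s ≤ e + h. By multiplying by a non-negative, (lcm(w, t) + s) * u ≤ (e + h) * u. Then (lcm(w, t) + s) * u + i ≤ (e + h) * u + i.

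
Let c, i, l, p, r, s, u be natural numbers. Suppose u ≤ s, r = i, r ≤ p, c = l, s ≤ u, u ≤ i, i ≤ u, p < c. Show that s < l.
Since i ≤ u and u ≤ i, i = u. Since r = i, r = u. u ≤ s and s ≤ u, therefore u = s. r = u, so r = s. r ≤ p, so s ≤ p. c = l and p < c, thus p < l. s ≤ p, so s < l.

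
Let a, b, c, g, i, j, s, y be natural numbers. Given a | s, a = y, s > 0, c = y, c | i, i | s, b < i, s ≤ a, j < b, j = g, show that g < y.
a | s and s > 0, thus a ≤ s. Since s ≤ a, s = a. Since a = y, s = y. Because i | s, i | y. From c = y and c | i, y | i. i | y, so i = y. From j = g and j < b, g < b. b < i, so g < i. i = y, so g < y.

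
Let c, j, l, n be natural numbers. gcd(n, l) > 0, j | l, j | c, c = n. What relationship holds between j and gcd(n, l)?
j ≤ gcd(n, l)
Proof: c = n and j | c, hence j | n. j | l, so j | gcd(n, l). Since gcd(n, l) > 0, j ≤ gcd(n, l).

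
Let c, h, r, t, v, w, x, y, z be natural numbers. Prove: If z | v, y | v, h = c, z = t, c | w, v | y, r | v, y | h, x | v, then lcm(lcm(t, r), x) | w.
z = t and z | v, so t | v. From r | v, lcm(t, r) | v. Since x | v, lcm(lcm(t, r), x) | v. y | v and v | y, therefore y = v. Because h = c and y | h, y | c. Since y = v, v | c. lcm(lcm(t, r), x) | v, so lcm(lcm(t, r), x) | c. Since c | w, lcm(lcm(t, r), x) | w.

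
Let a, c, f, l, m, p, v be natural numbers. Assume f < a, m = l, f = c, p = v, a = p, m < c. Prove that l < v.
Since f = c and f < a, c < a. Since m < c, m < a. Since a = p, m < p. m = l, so l < p. p = v, so l < v.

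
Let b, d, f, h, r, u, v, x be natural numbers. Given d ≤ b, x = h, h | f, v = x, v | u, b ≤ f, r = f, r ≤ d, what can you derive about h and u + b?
h | u + b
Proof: Because v = x and x = h, v = h. v | u, so h | u. r ≤ d and d ≤ b, so r ≤ b. r = f, so f ≤ b. Since b ≤ f, f = b. From h | f, h | b. Since h | u, h | u + b.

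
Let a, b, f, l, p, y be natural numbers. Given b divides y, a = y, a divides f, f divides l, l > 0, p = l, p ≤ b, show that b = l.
a = y and a divides f, so y divides f. b divides y, so b divides f. Since f divides l, b divides l. l > 0, so b ≤ l. p = l and p ≤ b, thus l ≤ b. b ≤ l, so b = l.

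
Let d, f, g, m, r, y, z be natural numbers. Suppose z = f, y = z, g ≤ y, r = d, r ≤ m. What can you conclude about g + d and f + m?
g + d ≤ f + m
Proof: Because y = z and g ≤ y, g ≤ z. z = f, so g ≤ f. r = d and r ≤ m, hence d ≤ m. Since g ≤ f, g + d ≤ f + m.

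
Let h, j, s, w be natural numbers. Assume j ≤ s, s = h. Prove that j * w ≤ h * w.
s = h and j ≤ s, so j ≤ h. Then j * w ≤ h * w.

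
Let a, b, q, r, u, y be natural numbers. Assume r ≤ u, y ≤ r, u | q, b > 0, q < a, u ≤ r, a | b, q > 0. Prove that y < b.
u ≤ r and r ≤ u, so u = r. u | q and q > 0, so u ≤ q. u = r, so r ≤ q. Since y ≤ r, y ≤ q. a | b and b > 0, therefore a ≤ b. q < a, so q < b. From y ≤ q, y < b.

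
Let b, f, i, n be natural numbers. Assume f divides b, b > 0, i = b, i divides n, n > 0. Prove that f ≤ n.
Since f divides b and b > 0, f ≤ b. i = b and i divides n, so b divides n. n > 0, so b ≤ n. f ≤ b, so f ≤ n.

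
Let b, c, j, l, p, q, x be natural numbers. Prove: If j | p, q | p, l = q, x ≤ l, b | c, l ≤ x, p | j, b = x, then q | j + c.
Since p | j and j | p, p = j. q | p, so q | j. Since x ≤ l and l ≤ x, x = l. b = x, so b = l. Since l = q, b = q. b | c, so q | c. q | j, so q | j + c.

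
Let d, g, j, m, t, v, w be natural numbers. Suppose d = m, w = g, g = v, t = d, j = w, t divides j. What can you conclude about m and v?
m divides v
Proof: w = g and g = v, hence w = v. j = w and t divides j, hence t divides w. Since t = d, d divides w. w = v, so d divides v. Since d = m, m divides v.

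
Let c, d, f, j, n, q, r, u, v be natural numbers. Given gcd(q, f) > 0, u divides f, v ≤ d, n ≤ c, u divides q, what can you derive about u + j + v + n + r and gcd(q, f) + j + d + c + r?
u + j + v + n + r ≤ gcd(q, f) + j + d + c + r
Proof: u divides q and u divides f, thus u divides gcd(q, f). gcd(q, f) > 0, so u ≤ gcd(q, f). Then u + j ≤ gcd(q, f) + j. v ≤ d and n ≤ c, thus v + n ≤ d + c. u + j ≤ gcd(q, f) + j, so u + j + v + n ≤ gcd(q, f) + j + d + c. Then u + j + v + n + r ≤ gcd(q, f) + j + d + c + r.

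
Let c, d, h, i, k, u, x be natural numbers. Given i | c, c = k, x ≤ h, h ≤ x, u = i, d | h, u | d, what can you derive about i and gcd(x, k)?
i | gcd(x, k)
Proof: Because h ≤ x and x ≤ h, h = x. From u | d and d | h, u | h. Since h = x, u | x. u = i, so i | x. Because c = k and i | c, i | k. From i | x, i | gcd(x, k).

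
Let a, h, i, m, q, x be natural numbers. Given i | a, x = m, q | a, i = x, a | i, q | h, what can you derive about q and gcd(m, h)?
q | gcd(m, h)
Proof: Because a | i and i | a, a = i. i = x, so a = x. Since x = m, a = m. From q | a, q | m. q | h, so q | gcd(m, h).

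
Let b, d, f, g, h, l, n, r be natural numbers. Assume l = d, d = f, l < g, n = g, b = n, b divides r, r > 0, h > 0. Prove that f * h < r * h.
Because l = d and d = f, l = f. Because l < g, f < g. From b = n and b divides r, n divides r. Since r > 0, n ≤ r. Because n = g, g ≤ r. Since f < g, f < r. Combining with h > 0, by multiplying by a positive, f * h < r * h.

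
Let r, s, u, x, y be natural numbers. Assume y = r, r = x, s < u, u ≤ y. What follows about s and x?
s < x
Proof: y = r and r = x, therefore y = x. From s < u and u ≤ y, s < y. Since y = x, s < x.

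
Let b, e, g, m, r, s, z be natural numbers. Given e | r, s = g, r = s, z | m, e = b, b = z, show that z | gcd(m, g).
r = s and s = g, thus r = g. Because e = b and e | r, b | r. b = z, so z | r. Since r = g, z | g. Since z | m, z | gcd(m, g).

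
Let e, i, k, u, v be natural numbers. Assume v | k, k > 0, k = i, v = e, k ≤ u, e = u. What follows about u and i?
u = i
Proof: v = e and v | k, hence e | k. Since k > 0, e ≤ k. Because e = u, u ≤ k. Since k ≤ u, u = k. k = i, so u = i.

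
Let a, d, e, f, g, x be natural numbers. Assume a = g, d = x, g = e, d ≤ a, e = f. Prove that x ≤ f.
a = g and g = e, thus a = e. e = f, so a = f. d ≤ a, so d ≤ f. From d = x, x ≤ f.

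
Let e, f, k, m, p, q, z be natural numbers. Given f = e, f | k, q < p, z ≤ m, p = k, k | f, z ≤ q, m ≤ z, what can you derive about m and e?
m < e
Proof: k | f and f | k, therefore k = f. p = k, so p = f. Since f = e, p = e. z ≤ m and m ≤ z, thus z = m. z ≤ q and q < p, therefore z < p. Since z = m, m < p. Since p = e, m < e.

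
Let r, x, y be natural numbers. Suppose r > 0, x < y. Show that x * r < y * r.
x < y and r > 0. By multiplying by a positive, x * r < y * r.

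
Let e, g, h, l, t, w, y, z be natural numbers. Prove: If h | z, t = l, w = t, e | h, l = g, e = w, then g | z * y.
w = t and t = l, thus w = l. Since l = g, w = g. e | h and h | z, hence e | z. e = w, so w | z. Since w = g, g | z. Then g | z * y.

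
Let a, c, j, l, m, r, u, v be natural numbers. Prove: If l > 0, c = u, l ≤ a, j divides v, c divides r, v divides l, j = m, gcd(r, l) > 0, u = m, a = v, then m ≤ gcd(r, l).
From c = u and u = m, c = m. c divides r, so m divides r. v divides l and l > 0, therefore v ≤ l. a = v and l ≤ a, therefore l ≤ v. Since v ≤ l, v = l. Since j = m and j divides v, m divides v. v = l, so m divides l. m divides r, so m divides gcd(r, l). gcd(r, l) > 0, so m ≤ gcd(r, l).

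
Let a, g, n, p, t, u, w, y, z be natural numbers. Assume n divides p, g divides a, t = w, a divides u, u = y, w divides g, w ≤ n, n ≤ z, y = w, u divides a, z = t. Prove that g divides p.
u = y and y = w, therefore u = w. a divides u and u divides a, thus a = u. Because g divides a, g divides u. Since u = w, g divides w. w divides g, so w = g. z = t and t = w, therefore z = w. Since n ≤ z, n ≤ w. Since w ≤ n, n = w. n divides p, so w divides p. Since w = g, g divides p.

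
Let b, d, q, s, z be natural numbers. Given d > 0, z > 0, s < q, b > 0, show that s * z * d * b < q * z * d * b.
Because s < q and z > 0, s * z < q * z. d > 0, so s * z * d < q * z * d. Since b > 0, s * z * d * b < q * z * d * b.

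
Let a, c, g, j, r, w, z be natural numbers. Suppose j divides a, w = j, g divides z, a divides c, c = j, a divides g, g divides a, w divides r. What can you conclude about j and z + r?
j divides z + r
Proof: Because g divides a and a divides g, g = a. c = j and a divides c, thus a divides j. j divides a, so a = j. Since g = a, g = j. From g divides z, j divides z. w = j and w divides r, thus j divides r. j divides z, so j divides z + r.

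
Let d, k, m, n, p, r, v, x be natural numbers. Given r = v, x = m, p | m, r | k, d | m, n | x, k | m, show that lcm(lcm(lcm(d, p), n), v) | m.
d | m and p | m, hence lcm(d, p) | m. Since x = m and n | x, n | m. From lcm(d, p) | m, lcm(lcm(d, p), n) | m. r | k and k | m, so r | m. r = v, so v | m. lcm(lcm(d, p), n) | m, so lcm(lcm(lcm(d, p), n), v) | m.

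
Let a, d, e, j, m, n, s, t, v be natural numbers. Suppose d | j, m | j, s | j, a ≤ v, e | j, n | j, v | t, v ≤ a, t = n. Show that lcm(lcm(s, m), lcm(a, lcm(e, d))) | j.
s | j and m | j, so lcm(s, m) | j. Since v ≤ a and a ≤ v, v = a. t = n and v | t, thus v | n. Because n | j, v | j. Since v = a, a | j. e | j and d | j, therefore lcm(e, d) | j. Since a | j, lcm(a, lcm(e, d)) | j. lcm(s, m) | j, so lcm(lcm(s, m), lcm(a, lcm(e, d))) | j.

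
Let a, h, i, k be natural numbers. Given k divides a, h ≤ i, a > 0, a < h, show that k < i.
k divides a and a > 0, hence k ≤ a. a < h and h ≤ i, hence a < i. Since k ≤ a, k < i.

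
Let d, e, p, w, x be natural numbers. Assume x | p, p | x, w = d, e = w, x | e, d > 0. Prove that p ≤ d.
Since x | p and p | x, x = p. e = w and x | e, therefore x | w. w = d, so x | d. Since x = p, p | d. Since d > 0, p ≤ d.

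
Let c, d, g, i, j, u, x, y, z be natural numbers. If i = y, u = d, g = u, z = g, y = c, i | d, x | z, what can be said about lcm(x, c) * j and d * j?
lcm(x, c) * j | d * j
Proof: z = g and g = u, thus z = u. Because u = d, z = d. x | z, so x | d. i = y and i | d, therefore y | d. Since y = c, c | d. Since x | d, lcm(x, c) | d. Then lcm(x, c) * j | d * j.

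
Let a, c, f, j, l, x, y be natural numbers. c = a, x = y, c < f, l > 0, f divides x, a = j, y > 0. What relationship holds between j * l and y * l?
j * l < y * l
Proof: Since c = a and a = j, c = j. c < f, so j < f. x = y and f divides x, so f divides y. y > 0, so f ≤ y. j < f, so j < y. Combining with l > 0, by multiplying by a positive, j * l < y * l.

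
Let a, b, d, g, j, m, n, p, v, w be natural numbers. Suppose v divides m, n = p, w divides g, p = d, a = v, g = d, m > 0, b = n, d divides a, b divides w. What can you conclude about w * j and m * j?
w * j ≤ m * j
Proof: Since n = p and p = d, n = d. b = n and b divides w, so n divides w. Because n = d, d divides w. g = d and w divides g, hence w divides d. d divides w, so d = w. a = v and d divides a, so d divides v. Since v divides m, d divides m. m > 0, so d ≤ m. d = w, so w ≤ m. By multiplying by a non-negative, w * j ≤ m * j.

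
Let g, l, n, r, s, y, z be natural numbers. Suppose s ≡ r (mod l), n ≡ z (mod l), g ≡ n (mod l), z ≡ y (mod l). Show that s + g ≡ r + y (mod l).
Because g ≡ n (mod l) and n ≡ z (mod l), g ≡ z (mod l). z ≡ y (mod l), so g ≡ y (mod l). Since s ≡ r (mod l), by adding congruences, s + g ≡ r + y (mod l).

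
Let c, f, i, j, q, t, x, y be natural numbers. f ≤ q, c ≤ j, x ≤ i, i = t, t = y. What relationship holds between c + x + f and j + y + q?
c + x + f ≤ j + y + q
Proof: From i = t and t = y, i = y. Since x ≤ i, x ≤ y. c ≤ j, so c + x ≤ j + y. Because f ≤ q, c + x + f ≤ j + y + q.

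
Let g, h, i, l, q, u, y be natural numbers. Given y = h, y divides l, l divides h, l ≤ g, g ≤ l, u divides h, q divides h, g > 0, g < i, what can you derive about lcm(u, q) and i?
lcm(u, q) < i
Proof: Because y = h and y divides l, h divides l. Because l divides h, h = l. From l ≤ g and g ≤ l, l = g. Since h = l, h = g. u divides h and q divides h, thus lcm(u, q) divides h. Because h = g, lcm(u, q) divides g. Since g > 0, lcm(u, q) ≤ g. Because g < i, lcm(u, q) < i.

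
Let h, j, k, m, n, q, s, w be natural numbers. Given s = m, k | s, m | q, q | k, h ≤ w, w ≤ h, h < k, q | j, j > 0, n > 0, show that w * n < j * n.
Because s = m and k | s, k | m. Since m | q, k | q. Since q | k, k = q. Because h ≤ w and w ≤ h, h = w. h < k, so w < k. k = q, so w < q. Since q | j and j > 0, q ≤ j. w < q, so w < j. n > 0, so w * n < j * n.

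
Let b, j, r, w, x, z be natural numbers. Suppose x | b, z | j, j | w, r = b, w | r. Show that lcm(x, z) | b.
z | j and j | w, therefore z | w. r = b and w | r, thus w | b. z | w, so z | b. Since x | b, lcm(x, z) | b.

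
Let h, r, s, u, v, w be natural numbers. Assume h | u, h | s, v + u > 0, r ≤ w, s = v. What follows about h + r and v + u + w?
h + r ≤ v + u + w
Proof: s = v and h | s, so h | v. h | u, so h | v + u. Because v + u > 0, h ≤ v + u. r ≤ w, so h + r ≤ v + u + w.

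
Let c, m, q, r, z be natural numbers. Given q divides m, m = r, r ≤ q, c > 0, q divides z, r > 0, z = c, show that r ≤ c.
Because m = r and q divides m, q divides r. Since r > 0, q ≤ r. Since r ≤ q, q = r. z = c and q divides z, so q divides c. Since q = r, r divides c. c > 0, so r ≤ c.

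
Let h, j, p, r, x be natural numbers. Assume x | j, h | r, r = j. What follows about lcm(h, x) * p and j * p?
lcm(h, x) * p | j * p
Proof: r = j and h | r, therefore h | j. Since x | j, lcm(h, x) | j. Then lcm(h, x) * p | j * p.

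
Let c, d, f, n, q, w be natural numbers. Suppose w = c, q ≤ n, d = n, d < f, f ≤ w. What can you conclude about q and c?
q < c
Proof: Since d = n and d < f, n < f. q ≤ n, so q < f. Since f ≤ w, q < w. w = c, so q < c.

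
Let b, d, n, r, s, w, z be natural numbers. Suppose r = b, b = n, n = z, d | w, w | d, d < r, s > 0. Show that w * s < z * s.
From r = b and b = n, r = n. From n = z, r = z. d | w and w | d, hence d = w. Since d < r, w < r. r = z, so w < z. Since s > 0, w * s < z * s.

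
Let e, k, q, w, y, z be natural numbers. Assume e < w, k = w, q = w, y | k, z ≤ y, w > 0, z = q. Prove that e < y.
z = q and q = w, thus z = w. Since z ≤ y, w ≤ y. k = w and y | k, hence y | w. w > 0, so y ≤ w. w ≤ y, so w = y. e < w, so e < y.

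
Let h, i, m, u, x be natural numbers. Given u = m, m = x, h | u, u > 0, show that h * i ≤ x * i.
u = m and m = x, hence u = x. Since h | u and u > 0, h ≤ u. u = x, so h ≤ x. Then h * i ≤ x * i.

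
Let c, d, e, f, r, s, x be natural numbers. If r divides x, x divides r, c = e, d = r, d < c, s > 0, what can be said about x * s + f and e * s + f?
x * s + f < e * s + f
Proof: r divides x and x divides r, hence r = x. d = r and d < c, hence r < c. Since c = e, r < e. r = x, so x < e. Combined with s > 0, by multiplying by a positive, x * s < e * s. Then x * s + f < e * s + f.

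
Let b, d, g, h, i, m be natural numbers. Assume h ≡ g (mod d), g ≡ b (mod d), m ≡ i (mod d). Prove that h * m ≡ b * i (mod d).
h ≡ g (mod d) and g ≡ b (mod d), therefore h ≡ b (mod d). Since m ≡ i (mod d), by multiplying congruences, h * m ≡ b * i (mod d).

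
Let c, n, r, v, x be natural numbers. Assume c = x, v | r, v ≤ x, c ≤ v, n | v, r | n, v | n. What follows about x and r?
x = r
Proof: c = x and c ≤ v, so x ≤ v. Because v ≤ x, x = v. n | v and v | n, thus n = v. r | n, so r | v. Since v | r, v = r. Since x = v, x = r.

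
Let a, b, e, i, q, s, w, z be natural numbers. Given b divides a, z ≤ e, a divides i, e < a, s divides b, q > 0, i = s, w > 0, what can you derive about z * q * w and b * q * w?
z * q * w < b * q * w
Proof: i = s and a divides i, so a divides s. s divides b, so a divides b. b divides a, so a = b. Because z ≤ e and e < a, z < a. Because a = b, z < b. Since q > 0, by multiplying by a positive, z * q < b * q. Since w > 0, by multiplying by a positive, z * q * w < b * q * w.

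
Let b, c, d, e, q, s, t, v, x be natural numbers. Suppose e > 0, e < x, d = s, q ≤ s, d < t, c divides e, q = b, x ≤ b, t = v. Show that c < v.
c divides e and e > 0, therefore c ≤ e. Because e < x and x ≤ b, e < b. c ≤ e, so c < b. q = b and q ≤ s, hence b ≤ s. Because d = s and d < t, s < t. Since b ≤ s, b < t. Since t = v, b < v. Since c < b, c < v.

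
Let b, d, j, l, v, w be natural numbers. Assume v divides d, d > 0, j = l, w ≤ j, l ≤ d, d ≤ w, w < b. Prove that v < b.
v divides d and d > 0, therefore v ≤ d. j = l and w ≤ j, thus w ≤ l. Since l ≤ d, w ≤ d. d ≤ w, so w = d. From w < b, d < b. Since v ≤ d, v < b.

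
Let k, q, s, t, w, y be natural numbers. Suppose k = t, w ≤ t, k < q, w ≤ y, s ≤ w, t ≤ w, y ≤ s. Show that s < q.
t ≤ w and w ≤ t, so t = w. Since k = t, k = w. w ≤ y and y ≤ s, thus w ≤ s. s ≤ w, so w = s. Because k = w, k = s. k < q, so s < q.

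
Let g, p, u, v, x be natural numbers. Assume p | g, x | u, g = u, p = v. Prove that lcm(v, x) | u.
p = v and p | g, hence v | g. g = u, so v | u. x | u, so lcm(v, x) | u.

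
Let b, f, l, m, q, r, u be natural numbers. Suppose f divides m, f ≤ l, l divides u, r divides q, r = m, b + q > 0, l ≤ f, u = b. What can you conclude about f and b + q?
f ≤ b + q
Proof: From l ≤ f and f ≤ l, l = f. u = b and l divides u, so l divides b. Since l = f, f divides b. r = m and r divides q, hence m divides q. From f divides m, f divides q. f divides b, so f divides b + q. b + q > 0, so f ≤ b + q.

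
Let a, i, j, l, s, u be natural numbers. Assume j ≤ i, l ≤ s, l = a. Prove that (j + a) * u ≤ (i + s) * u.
Because l = a and l ≤ s, a ≤ s. Because j ≤ i, j + a ≤ i + s. Then (j + a) * u ≤ (i + s) * u.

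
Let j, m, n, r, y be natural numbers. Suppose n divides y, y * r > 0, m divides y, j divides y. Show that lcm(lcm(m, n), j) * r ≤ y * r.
m divides y and n divides y, so lcm(m, n) divides y. Since j divides y, lcm(lcm(m, n), j) divides y. Then lcm(lcm(m, n), j) * r divides y * r. y * r > 0, so lcm(lcm(m, n), j) * r ≤ y * r.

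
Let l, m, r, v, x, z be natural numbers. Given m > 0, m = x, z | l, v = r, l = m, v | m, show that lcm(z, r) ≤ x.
From l = m and z | l, z | m. From v = r and v | m, r | m. Since z | m, lcm(z, r) | m. m > 0, so lcm(z, r) ≤ m. m = x, so lcm(z, r) ≤ x.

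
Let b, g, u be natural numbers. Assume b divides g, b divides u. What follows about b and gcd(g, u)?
b divides gcd(g, u)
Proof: Since b divides g and b divides u, because common divisors divide the gcd, b divides gcd(g, u).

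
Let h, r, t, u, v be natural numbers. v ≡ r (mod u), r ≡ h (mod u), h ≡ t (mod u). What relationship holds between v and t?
v ≡ t (mod u)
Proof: v ≡ r (mod u) and r ≡ h (mod u), hence v ≡ h (mod u). h ≡ t (mod u), so v ≡ t (mod u).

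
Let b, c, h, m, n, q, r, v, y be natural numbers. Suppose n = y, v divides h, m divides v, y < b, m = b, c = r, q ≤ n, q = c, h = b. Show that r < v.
q = c and c = r, thus q = r. Since n = y and q ≤ n, q ≤ y. Since q = r, r ≤ y. Since m = b and m divides v, b divides v. From h = b and v divides h, v divides b. b divides v, so b = v. Since y < b, y < v. Because r ≤ y, r < v.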